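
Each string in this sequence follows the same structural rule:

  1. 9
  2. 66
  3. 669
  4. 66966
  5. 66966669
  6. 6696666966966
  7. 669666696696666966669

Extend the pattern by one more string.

From term 3 onward, concatenate the last term with the second-to-last: 66·9 = 669, 669·66 = 66966, …
So term 8 is 669666696696666966669·6696666966966.

6696666966966669666696696666966966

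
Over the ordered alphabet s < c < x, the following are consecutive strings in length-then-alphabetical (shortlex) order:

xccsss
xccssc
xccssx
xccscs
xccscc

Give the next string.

xccscx

Treat xccscc as a base-3 numeral over the given alphabet and add one, carrying through any trailing x's.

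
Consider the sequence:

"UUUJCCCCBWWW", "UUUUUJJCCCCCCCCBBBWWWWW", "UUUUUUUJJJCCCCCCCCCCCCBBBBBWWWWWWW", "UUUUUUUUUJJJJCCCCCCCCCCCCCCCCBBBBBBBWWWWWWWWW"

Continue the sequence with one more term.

The n-th term is 2n+1 U's then n J's then 4n C's then 2n-1 B's then 2n+1 W's (n = 1, 2, …).
Setting n = 5 gives 11, 5, 20, 9, 11 characters in each block.

UUUUUUUUUUUJJJJJCCCCCCCCCCCCCCCCCCCCBBBBBBBBBWWWWWWWWWWW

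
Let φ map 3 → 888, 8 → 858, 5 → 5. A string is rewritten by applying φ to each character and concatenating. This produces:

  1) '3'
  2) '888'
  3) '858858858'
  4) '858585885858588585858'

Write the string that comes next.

858585858585858858585858585858858585858585858

Applying the rule to each of the 21 symbols of 858585885858588585858 gives the pieces 858 5 858 5 858 5 858 858 5 858 5 858 5 858 858 5 858 5 858 5 858, which concatenate to the answer.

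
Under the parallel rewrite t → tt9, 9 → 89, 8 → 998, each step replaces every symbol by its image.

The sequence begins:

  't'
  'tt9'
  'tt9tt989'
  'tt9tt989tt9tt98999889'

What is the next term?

tt9tt989tt9tt98999889tt9tt989tt9tt98999889898999899889

Applying the rule to each of the 21 symbols of tt9tt989tt9tt98999889 gives the pieces tt9 tt9 89 tt9 tt9 89 998 89 tt9 tt9 89 tt9 tt9 89 998 89 89 89 998 998 89, which concatenate to the answer.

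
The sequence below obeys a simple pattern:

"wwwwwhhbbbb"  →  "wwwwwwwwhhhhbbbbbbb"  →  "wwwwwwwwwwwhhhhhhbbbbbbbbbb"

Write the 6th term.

Reading off run lengths: w runs 5, 8, 11; h runs 2, 4, 6; b runs 4, 7, 10 — each is linear in n (n = 1, 2, …).
At n = 6 the blocks have lengths 20, 12, 19.

wwwwwwwwwwwwwwwwwwwwhhhhhhhhhhhhbbbbbbbbbbbbbbbbbbb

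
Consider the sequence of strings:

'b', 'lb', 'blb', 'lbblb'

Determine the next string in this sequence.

This is a Fibonacci-style word recurrence s(k) = s(k−2)·s(k−1): e.g. b·lb = blb.
Continuing: blb · lbblb gives term 5.

blblbblb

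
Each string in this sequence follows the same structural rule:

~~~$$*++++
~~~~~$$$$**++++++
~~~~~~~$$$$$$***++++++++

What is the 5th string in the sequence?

~~~~~~~~~~~$$$$$$$$$$*****++++++++++++

Reading off run lengths: ~ runs 3, 5, 7; $ runs 2, 4, 6; * runs 1, 2, 3; + runs 4, 6, 8 — each is linear in n, where the shown terms are n = 2, 3, 4.
Setting n = 6 gives 11, 10, 5, 12 characters in each block.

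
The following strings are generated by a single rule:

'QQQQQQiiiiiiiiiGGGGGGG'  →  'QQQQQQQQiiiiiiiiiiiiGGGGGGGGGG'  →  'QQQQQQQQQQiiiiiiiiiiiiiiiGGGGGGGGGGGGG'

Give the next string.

Term n consists of 2n Q's, followed by 3n i's, followed by 3n-2 G's, where the shown terms are n = 3, 4, 5.
Setting n = 6 gives 12, 18, 16 characters in each block.

QQQQQQQQQQQQiiiiiiiiiiiiiiiiiiGGGGGGGGGGGGGGGG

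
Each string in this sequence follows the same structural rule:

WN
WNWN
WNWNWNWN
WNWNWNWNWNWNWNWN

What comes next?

WNWNWNWNWNWNWNWNWNWNWNWNWNWNWNWN

Each string is two copies of the previous one concatenated.
One more doubling of WNWNWNWNWNWNWNWN gives the answer.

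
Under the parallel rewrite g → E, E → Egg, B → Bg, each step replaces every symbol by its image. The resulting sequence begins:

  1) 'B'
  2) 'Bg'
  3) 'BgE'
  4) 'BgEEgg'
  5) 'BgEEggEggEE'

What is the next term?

Expanding BgEEggEggEE: B→Bg, g→E, E→Egg, E→Egg, g→E, g→E, E→Egg, g→E, g→E, E→Egg, E→Egg. Concatenated: Bg E Egg Egg E E Egg E E Egg Egg.

BgEEggEggEEEggEEEggEgg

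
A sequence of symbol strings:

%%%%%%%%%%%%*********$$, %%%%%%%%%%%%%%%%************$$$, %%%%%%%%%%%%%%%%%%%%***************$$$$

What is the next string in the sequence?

Term n consists of 4n %'s, followed by 3n *'s, followed by n-1 $'s, where the shown terms are n = 3, 4, 5.
For the next term, n = 6, so the run lengths are 24, 18, 5.

%%%%%%%%%%%%%%%%%%%%%%%%******************$$$$$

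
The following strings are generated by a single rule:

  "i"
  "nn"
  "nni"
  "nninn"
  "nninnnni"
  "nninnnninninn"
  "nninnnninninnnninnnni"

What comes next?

nninnnninninnnninnnninninnnninninn

From term 3 onward, concatenate the last term with the second-to-last: nn·i = nni, nni·nn = nninn, …
Continuing: nninnnninninnnninnnni · nninnnninninn gives term 8.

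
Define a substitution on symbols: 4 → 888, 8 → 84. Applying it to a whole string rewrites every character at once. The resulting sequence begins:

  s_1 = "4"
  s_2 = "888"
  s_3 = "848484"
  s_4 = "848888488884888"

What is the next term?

φ(848888488884888) expands symbol-by-symbol to 84 888 84 84 84 84 888 84 84 84 84 888 84 84 84; joining the 15 pieces gives the next term.

848888484848488884848484888848484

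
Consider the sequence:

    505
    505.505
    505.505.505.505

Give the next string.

Each string is two copies of the previous one joined by '.'.
One more doubling of 505.505.505.505 gives the answer.

505.505.505.505.505.505.505.505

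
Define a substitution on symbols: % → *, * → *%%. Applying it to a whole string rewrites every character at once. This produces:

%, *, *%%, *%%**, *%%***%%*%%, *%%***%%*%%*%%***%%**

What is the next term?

Rewriting the 21 symbols of *%%***%%*%%*%%***%%** one by one yields *%% * * *%% *%% *%% * * *%% * * *%% * * *%% *%% *%% * * *%% *%%; concatenated:

*%%***%%*%%*%%***%%***%%***%%*%%*%%***%%*%%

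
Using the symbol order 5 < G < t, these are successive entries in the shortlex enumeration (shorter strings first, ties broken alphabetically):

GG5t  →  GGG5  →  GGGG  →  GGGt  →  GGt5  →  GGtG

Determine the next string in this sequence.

GGtt

Find the rightmost character of GGtG below t, bump it to the next letter, and reset everything to its right to 5.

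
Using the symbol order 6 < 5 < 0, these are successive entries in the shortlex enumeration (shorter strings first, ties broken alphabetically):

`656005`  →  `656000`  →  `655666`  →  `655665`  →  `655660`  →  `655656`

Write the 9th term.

Stepping forward 3 times from 655656: 655656 → 655655 → 655650, then the target.

655606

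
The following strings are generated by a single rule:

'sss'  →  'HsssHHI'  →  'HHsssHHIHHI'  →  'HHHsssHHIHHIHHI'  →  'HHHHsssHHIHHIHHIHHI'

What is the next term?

Every step adds H to the front and HHI to the end of the previous string.
Applying this once more to HHHHsssHHIHHIHHIHHI:

HHHHHsssHHIHHIHHIHHIHHI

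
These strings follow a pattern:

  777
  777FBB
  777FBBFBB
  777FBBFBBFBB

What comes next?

Each term is the previous one with FBB appended.
Applying this once more to 777FBBFBBFBB:

777FBBFBBFBBFBB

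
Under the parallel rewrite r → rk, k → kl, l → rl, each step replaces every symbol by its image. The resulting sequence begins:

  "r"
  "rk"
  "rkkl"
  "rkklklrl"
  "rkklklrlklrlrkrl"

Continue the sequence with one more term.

Applying the rule to each of the 16 symbols of rkklklrlklrlrkrl gives the pieces rk kl kl rl kl rl rk rl kl rl rk rl rk kl rk rl, which concatenate to the answer.

rkklklrlklrlrkrlklrlrkrlrkklrkrl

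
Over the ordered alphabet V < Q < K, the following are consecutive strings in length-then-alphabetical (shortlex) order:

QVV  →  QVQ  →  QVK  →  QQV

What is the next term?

QQQ

Treat QQV as a base-3 numeral over the given alphabet and add one, carrying through any trailing K's.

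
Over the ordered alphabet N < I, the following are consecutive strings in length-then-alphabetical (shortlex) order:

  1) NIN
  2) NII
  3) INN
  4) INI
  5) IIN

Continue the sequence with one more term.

III

Treat IIN as a base-2 numeral over the given alphabet and add one, carrying through any trailing I's.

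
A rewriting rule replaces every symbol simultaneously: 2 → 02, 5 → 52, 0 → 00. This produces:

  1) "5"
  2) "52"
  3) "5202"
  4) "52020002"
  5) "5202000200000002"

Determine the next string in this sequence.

φ(5202000200000002) expands symbol-by-symbol to 52 02 00 02 00 00 00 02 00 00 00 00 00 00 00 02; joining the 16 pieces gives the next term.

52020002000000020000000000000002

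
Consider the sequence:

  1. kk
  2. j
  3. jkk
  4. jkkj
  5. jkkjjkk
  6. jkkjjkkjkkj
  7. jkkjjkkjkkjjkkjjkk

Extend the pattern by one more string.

From term 3 onward, concatenate the last term with the second-to-last: j·kk = jkk, jkk·j = jkkj, …
So term 8 is jkkjjkkjkkjjkkjjkk·jkkjjkkjkkj.

jkkjjkkjkkjjkkjjkkjkkjjkkjkkj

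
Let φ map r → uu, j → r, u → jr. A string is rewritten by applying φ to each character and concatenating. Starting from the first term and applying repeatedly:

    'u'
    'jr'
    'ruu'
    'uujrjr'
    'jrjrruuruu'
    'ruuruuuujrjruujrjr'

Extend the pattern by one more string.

Rewriting the 18 symbols of ruuruuuujrjruujrjr one by one yields uu jr jr uu jr jr jr jr r uu r uu jr jr r uu r uu; concatenated:

uujrjruujrjrjrjrruuruujrjrruuruu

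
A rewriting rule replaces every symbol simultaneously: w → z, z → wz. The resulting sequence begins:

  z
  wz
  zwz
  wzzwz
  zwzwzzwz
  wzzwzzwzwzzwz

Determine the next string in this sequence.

Replace each of the 13 characters of wzzwzzwzwzzwz in place — z wz wz z wz wz z wz z wz wz z wz — and concatenate.

zwzwzzwzwzzwzzwzwzzwz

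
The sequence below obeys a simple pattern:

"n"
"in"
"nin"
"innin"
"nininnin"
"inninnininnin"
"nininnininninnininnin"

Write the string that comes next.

inninnininninnininnininninnininnin

This is a Fibonacci-style word recurrence s(k) = s(k−2)·s(k−1): e.g. n·in = nin.
Continuing: inninnininnin · nininnininninnininnin gives term 8.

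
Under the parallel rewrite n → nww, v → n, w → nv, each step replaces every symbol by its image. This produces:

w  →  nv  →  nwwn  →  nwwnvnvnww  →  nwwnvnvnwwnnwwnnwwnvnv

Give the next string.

nwwnvnvnwwnnwwnnwwnvnvnwwnwwnvnvnwwnwwnvnvnwwnnwwn

φ(nwwnvnvnwwnnwwnnwwnvnv) expands symbol-by-symbol to nww nv nv nww n nww n nww nv nv nww nww nv nv nww nww nv nv nww n nww n; joining the 22 pieces gives the next term.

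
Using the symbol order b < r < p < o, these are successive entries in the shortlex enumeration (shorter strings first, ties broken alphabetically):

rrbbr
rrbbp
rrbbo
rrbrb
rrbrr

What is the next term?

rrbrp

The successor of rrbrr increments the rightmost position that isn't already o and resets every position after it to b.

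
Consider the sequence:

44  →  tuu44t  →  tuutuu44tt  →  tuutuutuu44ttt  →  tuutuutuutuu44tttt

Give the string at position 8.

s(k+1) = tuu·s(k)·t, so each term gains tuu as a prefix and t as a suffix.
From tuutuutuutuu44tttt, 3 further steps: tuutuutuutuu44tttt → tuutuutuutuutuu44ttttt → tuutuutuutuutuutuu44tttttt → (answer).

tuutuutuutuutuutuutuu44ttttttt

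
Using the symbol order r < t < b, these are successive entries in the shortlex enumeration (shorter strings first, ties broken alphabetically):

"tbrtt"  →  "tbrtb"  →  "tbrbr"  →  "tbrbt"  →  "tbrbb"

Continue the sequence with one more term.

Treat tbrbb as a base-3 numeral over the given alphabet and add one, carrying through any trailing b's.

tbtrr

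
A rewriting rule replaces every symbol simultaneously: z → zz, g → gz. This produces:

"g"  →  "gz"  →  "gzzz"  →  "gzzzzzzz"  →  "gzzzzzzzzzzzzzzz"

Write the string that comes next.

gzzzzzzzzzzzzzzzzzzzzzzzzzzzzzzz

Applying the rule to each of the 16 symbols of gzzzzzzzzzzzzzzz gives the pieces gz zz zz zz zz zz zz zz zz zz zz zz zz zz zz zz, which concatenate to the answer.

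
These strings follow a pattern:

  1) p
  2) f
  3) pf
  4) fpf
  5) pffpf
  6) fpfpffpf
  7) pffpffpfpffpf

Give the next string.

fpfpffpfpffpffpfpffpf

This is a Fibonacci-style word recurrence s(k) = s(k−2)·s(k−1): e.g. p·f = pf.
The next term joins fpfpffpf and pffpffpfpffpf.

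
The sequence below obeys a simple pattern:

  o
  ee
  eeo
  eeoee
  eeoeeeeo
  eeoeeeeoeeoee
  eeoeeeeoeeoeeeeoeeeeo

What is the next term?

From term 3 onward, concatenate the last term with the second-to-last: ee·o = eeo, eeo·ee = eeoee, …
So term 8 is eeoeeeeoeeoeeeeoeeeeo·eeoeeeeoeeoee.

eeoeeeeoeeoeeeeoeeeeoeeoeeeeoeeoee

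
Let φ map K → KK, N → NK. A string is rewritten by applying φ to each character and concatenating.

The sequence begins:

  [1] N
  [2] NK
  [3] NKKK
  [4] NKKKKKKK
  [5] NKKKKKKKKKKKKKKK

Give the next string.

NKKKKKKKKKKKKKKKKKKKKKKKKKKKKKKK

φ(NKKKKKKKKKKKKKKK) expands symbol-by-symbol to NK KK KK KK KK KK KK KK KK KK KK KK KK KK KK KK; joining the 16 pieces gives the next term.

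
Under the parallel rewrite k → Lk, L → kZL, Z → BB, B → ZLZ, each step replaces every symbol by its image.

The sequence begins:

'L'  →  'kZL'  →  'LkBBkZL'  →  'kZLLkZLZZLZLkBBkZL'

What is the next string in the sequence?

Rewriting the 18 symbols of kZLLkZLZZLZLkBBkZL one by one yields Lk BB kZL kZL Lk BB kZL BB BB kZL BB kZL Lk ZLZ ZLZ Lk BB kZL; concatenated:

LkBBkZLkZLLkBBkZLBBBBkZLBBkZLLkZLZZLZLkBBkZL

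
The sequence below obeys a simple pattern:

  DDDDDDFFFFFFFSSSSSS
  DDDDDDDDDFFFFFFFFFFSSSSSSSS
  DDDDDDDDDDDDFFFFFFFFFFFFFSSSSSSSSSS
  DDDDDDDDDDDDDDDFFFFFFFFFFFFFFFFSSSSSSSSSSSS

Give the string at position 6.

DDDDDDDDDDDDDDDDDDDDDFFFFFFFFFFFFFFFFFFFFFFSSSSSSSSSSSSSSSS

The n-th term is 3n D's then 3n+1 F's then 2n+2 S's, where the shown terms are n = 2, 3, 4, 5.
At n = 7 the blocks have lengths 21, 22, 16.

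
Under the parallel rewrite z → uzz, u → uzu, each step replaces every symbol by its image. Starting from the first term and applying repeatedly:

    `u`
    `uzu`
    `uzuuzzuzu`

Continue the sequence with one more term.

uzuuzzuzuuzuuzzuzzuzuuzzuzu

Rewriting each symbol of uzuuzzuzu: u→uzu, z→uzz, u→uzu, u→uzu, z→uzz, z→uzz, u→uzu, z→uzz, u→uzu, which concatenates to uzu uzz uzu uzu uzz uzz uzu uzz uzu.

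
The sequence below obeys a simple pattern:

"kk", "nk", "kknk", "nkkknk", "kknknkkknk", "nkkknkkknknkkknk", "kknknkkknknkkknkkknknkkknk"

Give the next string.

nkkknkkknknkkknkkknknkkknknkkknkkknknkkknk

From term 3 onward, concatenate the second-to-last term with the last: kk·nk = kknk, nk·kknk = nkkknk, …
Continuing: nkkknkkknknkkknk · kknknkkknknkkknkkknknkkknk gives term 8.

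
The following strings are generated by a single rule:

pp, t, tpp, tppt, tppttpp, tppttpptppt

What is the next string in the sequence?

From term 3 onward, concatenate the last term with the second-to-last: t·pp = tpp, tpp·t = tppt, …
The next term joins tppttpptppt and tppttpp.

tppttpptppttppttpp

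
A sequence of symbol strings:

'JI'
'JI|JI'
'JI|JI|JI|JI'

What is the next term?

JI|JI|JI|JI|JI|JI|JI|JI

Every step duplicates the string with '|' between the halves.
One more doubling of JI|JI|JI|JI gives the answer.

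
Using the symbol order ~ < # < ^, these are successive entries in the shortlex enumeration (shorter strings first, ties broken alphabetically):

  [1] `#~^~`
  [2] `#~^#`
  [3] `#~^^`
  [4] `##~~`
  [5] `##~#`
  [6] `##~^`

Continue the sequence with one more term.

The successor of ##~^ increments the rightmost position that isn't already ^ and resets every position after it to ~.

###~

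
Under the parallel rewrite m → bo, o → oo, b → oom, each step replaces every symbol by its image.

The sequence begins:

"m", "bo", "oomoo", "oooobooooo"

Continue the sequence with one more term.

Expanding oooobooooo: o→oo, o→oo, o→oo, o→oo, b→oom, o→oo, o→oo, o→oo, o→oo, o→oo. Concatenated: oo oo oo oo oom oo oo oo oo oo.

oooooooooomoooooooooo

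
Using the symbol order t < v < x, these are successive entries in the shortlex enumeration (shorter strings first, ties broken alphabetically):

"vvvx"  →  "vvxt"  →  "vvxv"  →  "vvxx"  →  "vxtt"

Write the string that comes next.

vxtv

Find the rightmost character of vxtt below x, bump it to the next letter, and reset everything to its right to t.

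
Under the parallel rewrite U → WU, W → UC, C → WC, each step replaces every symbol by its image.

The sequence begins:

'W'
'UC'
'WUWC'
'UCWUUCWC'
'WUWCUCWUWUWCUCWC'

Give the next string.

Rewriting the 16 symbols of WUWCUCWUWUWCUCWC one by one yields UC WU UC WC WU WC UC WU UC WU UC WC WU WC UC WC; concatenated:

UCWUUCWCWUWCUCWUUCWUUCWCWUWCUCWC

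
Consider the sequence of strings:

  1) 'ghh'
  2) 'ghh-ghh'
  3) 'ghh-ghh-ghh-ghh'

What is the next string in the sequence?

Every step duplicates the string with '-' between the halves.
Doubling ghh-ghh-ghh-ghh with '-' between the halves:

ghh-ghh-ghh-ghh-ghh-ghh-ghh-ghh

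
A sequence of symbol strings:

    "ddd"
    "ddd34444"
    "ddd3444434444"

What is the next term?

Each term is the previous one with 34444 appended.
Applying this once more to ddd3444434444:

ddd344443444434444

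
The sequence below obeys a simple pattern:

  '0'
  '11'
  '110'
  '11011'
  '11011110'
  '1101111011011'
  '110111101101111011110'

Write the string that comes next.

This is a Fibonacci-style word recurrence s(k) = s(k−1)·s(k−2): e.g. 11·0 = 110.
So term 8 is 110111101101111011110·1101111011011.

1101111011011110111101101111011011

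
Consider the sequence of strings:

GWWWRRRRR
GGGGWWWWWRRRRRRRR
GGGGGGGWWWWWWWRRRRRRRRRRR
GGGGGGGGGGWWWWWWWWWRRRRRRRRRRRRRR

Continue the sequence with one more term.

Reading off run lengths: G runs 1, 4, 7, 10; W runs 3, 5, 7, 9; R runs 5, 8, 11, 14 — each is linear in n (n = 1, 2, …).
For the next term, n = 5, so the run lengths are 13, 11, 17.

GGGGGGGGGGGGGWWWWWWWWWWWRRRRRRRRRRRRRRRRR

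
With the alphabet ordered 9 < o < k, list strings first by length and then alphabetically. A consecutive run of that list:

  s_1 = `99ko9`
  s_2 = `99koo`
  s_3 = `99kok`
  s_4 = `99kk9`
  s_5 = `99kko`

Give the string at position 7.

9o999

Continuing the enumeration 2 steps past 99kko: 99kko → 99kkk → (answer).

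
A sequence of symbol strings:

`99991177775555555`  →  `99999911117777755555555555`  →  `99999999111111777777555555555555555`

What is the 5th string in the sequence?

Term n consists of 2n 9's, followed by 2n-2 1's, followed by n+2 7's, followed by 4n-1 5's, where the shown terms are n = 2, 3, 4.
Setting n = 6 gives 12, 10, 8, 23 characters in each block.

99999999999911111111117777777755555555555555555555555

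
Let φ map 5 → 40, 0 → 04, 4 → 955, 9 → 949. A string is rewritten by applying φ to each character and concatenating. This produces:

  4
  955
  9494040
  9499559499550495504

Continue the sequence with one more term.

9499559499494040949955949949404004955949404004955

Applying the rule to each of the 19 symbols of 9499559499550495504 gives the pieces 949 955 949 949 40 40 949 955 949 949 40 40 04 955 949 40 40 04 955, which concatenate to the answer.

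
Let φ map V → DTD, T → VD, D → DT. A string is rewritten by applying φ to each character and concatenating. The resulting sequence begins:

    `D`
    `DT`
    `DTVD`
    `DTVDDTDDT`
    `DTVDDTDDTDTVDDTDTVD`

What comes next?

Rewriting the 19 symbols of DTVDDTDDTDTVDDTDTVD one by one yields DT VD DTD DT DT VD DT DT VD DT VD DTD DT DT VD DT VD DTD DT; concatenated:

DTVDDTDDTDTVDDTDTVDDTVDDTDDTDTVDDTVDDTDDT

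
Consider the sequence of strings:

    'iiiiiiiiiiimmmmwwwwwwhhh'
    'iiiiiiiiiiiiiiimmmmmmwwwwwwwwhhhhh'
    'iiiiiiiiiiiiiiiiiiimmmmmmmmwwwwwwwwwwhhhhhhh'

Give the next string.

Reading off run lengths: i runs 11, 15, 19; m runs 4, 6, 8; w runs 6, 8, 10; h runs 3, 5, 7 — each is linear in n, where the shown terms are n = 2, 3, 4.
Setting n = 5 gives 23, 10, 12, 9 characters in each block.

iiiiiiiiiiiiiiiiiiiiiiimmmmmmmmmmwwwwwwwwwwwwhhhhhhhhh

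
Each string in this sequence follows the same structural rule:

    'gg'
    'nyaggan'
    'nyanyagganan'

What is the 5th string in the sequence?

nyanyanyanyagganananan

Each term wraps the previous one in nya on the left and an on the right.
From nyanyagganan, 2 further steps: nyanyagganan → nyanyanyaggananan → (answer).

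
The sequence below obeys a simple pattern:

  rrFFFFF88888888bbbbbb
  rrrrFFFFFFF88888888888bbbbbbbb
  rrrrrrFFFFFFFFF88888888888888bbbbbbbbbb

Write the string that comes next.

rrrrrrrrFFFFFFFFFFF88888888888888888bbbbbbbbbbbb

Reading off run lengths: r runs 2, 4, 6; F runs 5, 7, 9; 8 runs 8, 11, 14; b runs 6, 8, 10 — each is linear in n, where the shown terms are n = 2, 3, 4.
Setting n = 5 gives 8, 11, 17, 12 characters in each block.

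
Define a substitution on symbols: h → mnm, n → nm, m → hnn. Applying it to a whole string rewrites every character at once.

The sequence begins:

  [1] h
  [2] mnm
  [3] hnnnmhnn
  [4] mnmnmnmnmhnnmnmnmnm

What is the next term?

hnnnmhnnnmhnnnmhnnnmhnnmnmnmnmhnnnmhnnnmhnnnmhnn

Applying the rule to each of the 19 symbols of mnmnmnmnmhnnmnmnmnm gives the pieces hnn nm hnn nm hnn nm hnn nm hnn mnm nm nm hnn nm hnn nm hnn nm hnn, which concatenate to the answer.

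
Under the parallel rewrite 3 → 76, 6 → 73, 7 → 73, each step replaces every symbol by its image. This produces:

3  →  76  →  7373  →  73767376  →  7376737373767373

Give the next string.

73767373737673767376737373767376

φ(7376737373767373) expands symbol-by-symbol to 73 76 73 73 73 76 73 76 73 76 73 73 73 76 73 76; joining the 16 pieces gives the next term.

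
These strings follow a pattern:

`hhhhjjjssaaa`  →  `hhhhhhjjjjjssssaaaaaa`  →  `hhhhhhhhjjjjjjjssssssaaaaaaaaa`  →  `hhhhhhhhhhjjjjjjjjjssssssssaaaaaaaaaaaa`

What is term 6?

hhhhhhhhhhhhhhjjjjjjjjjjjjjssssssssssssaaaaaaaaaaaaaaaaaa

Reading off run lengths: h runs 4, 6, 8, 10; j runs 3, 5, 7, 9; s runs 2, 4, 6, 8; a runs 3, 6, 9, 12 — each is linear in n (n = 1, 2, …).
Setting n = 6 gives 14, 13, 12, 18 characters in each block.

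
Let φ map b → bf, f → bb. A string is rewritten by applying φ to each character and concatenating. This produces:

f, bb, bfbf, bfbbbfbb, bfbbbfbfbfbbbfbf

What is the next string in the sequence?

φ(bfbbbfbfbfbbbfbf) expands symbol-by-symbol to bf bb bf bf bf bb bf bb bf bb bf bf bf bb bf bb; joining the 16 pieces gives the next term.

bfbbbfbfbfbbbfbbbfbbbfbfbfbbbfbb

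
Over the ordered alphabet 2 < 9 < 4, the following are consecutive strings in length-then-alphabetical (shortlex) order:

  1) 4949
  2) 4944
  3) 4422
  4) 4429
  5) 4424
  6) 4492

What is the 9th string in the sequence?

4442

Continuing the enumeration 3 steps past 4492: 4492 → 4499 → 4494 → (answer).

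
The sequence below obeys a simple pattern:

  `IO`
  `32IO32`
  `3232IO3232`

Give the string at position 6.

3232323232IO3232323232

Every step adds 32 to the front and 32 to the end of the previous string.
From 3232IO3232, 3 further steps: 3232IO3232 → 323232IO323232 → 32323232IO32323232 → (answer).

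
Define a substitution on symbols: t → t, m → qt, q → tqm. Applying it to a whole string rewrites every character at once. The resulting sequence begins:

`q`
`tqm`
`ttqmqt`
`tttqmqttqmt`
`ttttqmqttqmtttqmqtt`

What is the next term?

Applying the rule to each of the 19 symbols of ttttqmqttqmtttqmqtt gives the pieces t t t t tqm qt tqm t t tqm qt t t t tqm qt tqm t t, which concatenate to the answer.

tttttqmqttqmtttqmqtttttqmqttqmtt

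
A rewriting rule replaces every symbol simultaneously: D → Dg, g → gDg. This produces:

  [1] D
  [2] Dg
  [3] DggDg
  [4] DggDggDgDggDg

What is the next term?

DggDggDgDggDggDgDggDgDggDggDgDggDg

Applying the rule to each of the 13 symbols of DggDggDgDggDg gives the pieces Dg gDg gDg Dg gDg gDg Dg gDg Dg gDg gDg Dg gDg, which concatenate to the answer.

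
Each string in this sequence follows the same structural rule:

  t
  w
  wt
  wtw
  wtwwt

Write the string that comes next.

wtwwtwtw

Each term (from the third on) is the previous term followed by the one before it: term 3 = w·t = wt.
The next term joins wtwwt and wtw.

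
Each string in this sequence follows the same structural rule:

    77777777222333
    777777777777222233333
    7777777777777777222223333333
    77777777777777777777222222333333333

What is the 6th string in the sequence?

7777777777777777777777777777222222223333333333333

The n-th term is 4n 7's then n+1 2's then 2n-1 3's, where the shown terms are n = 2, 3, 4, 5.
Setting n = 7 gives 28, 8, 13 characters in each block.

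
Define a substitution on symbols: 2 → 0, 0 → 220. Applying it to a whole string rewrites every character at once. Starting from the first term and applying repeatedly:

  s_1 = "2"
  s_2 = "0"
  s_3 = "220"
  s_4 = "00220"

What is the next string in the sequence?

22022000220

Apply φ to 00220 symbol by symbol: 0→220, 0→220, 2→0, 2→0, 0→220; joined: 220 220 0 0 220.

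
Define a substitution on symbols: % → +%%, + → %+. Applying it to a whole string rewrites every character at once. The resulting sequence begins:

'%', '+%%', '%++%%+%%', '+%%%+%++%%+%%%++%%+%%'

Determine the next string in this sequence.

Replace each of the 21 characters of +%%%+%++%%+%%%++%%+%% in place — %+ +%% +%% +%% %+ +%% %+ %+ +%% +%% %+ +%% +%% +%% %+ %+ +%% +%% %+ +%% +%% — and concatenate.

%++%%+%%+%%%++%%%+%++%%+%%%++%%+%%+%%%+%++%%+%%%++%%+%%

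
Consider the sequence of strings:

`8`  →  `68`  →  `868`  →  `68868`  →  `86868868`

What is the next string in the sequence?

Each term (from the third on) is the two preceding terms concatenated in order: term 3 = 8·68 = 868.
The next term joins 68868 and 86868868.

6886886868868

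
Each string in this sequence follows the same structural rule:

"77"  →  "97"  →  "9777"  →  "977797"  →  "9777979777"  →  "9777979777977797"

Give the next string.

From term 3 onward, concatenate the last term with the second-to-last: 97·77 = 9777, 9777·97 = 977797, …
Continuing: 9777979777977797 · 9777979777 gives term 7.

97779797779777979777979777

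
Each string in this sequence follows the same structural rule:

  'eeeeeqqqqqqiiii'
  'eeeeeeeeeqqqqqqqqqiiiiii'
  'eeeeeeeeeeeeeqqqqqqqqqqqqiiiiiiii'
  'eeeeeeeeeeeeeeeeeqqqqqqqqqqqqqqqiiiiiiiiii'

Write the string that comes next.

eeeeeeeeeeeeeeeeeeeeeqqqqqqqqqqqqqqqqqqiiiiiiiiiiii

Reading off run lengths: e runs 5, 9, 13, 17; q runs 6, 9, 12, 15; i runs 4, 6, 8, 10 — each is linear in n (n = 1, 2, …).
For the next term, n = 5, so the run lengths are 21, 18, 12.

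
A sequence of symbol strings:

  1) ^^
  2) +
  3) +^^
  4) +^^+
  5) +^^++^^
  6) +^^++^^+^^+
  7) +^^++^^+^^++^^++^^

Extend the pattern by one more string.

+^^++^^+^^++^^++^^+^^++^^+^^+

Each term (from the third on) is the previous term followed by the one before it: term 3 = +·^^ = +^^.
The next term joins +^^++^^+^^++^^++^^ and +^^++^^+^^+.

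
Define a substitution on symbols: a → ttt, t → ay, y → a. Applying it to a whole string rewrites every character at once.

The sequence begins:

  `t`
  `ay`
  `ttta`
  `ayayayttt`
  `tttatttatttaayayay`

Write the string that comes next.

φ(tttatttatttaayayay) expands symbol-by-symbol to ay ay ay ttt ay ay ay ttt ay ay ay ttt ttt a ttt a ttt a; joining the 18 pieces gives the next term.

ayayaytttayayaytttayayayttttttatttattta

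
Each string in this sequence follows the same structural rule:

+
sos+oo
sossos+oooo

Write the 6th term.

sossossossossos+oooooooooo

s(k+1) = sos·s(k)·oo, so each term gains sos as a prefix and oo as a suffix.
From sossos+oooo, 3 further steps: sossos+oooo → sossossos+oooooo → sossossossos+oooooooo → (answer).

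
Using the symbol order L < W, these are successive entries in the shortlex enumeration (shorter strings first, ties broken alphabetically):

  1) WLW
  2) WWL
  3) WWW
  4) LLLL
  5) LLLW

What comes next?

The successor of LLLW increments the rightmost position that isn't already W and resets every position after it to L.

LLWL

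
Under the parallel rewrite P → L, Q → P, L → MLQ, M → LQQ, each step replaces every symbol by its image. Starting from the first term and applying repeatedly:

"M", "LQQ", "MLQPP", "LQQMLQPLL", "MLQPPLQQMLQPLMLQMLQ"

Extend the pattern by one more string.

Rewriting the 19 symbols of MLQPPLQQMLQPLMLQMLQ one by one yields LQQ MLQ P L L MLQ P P LQQ MLQ P L MLQ LQQ MLQ P LQQ MLQ P; concatenated:

LQQMLQPLLMLQPPLQQMLQPLMLQLQQMLQPLQQMLQP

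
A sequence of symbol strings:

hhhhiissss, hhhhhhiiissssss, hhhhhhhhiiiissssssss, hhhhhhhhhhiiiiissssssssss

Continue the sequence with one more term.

Each string has the form h^{2n} i^{n} s^{2n}, where the shown terms are n = 2, 3, 4, 5.
At n = 6 the blocks have lengths 12, 6, 12.

hhhhhhhhhhhhiiiiiissssssssssss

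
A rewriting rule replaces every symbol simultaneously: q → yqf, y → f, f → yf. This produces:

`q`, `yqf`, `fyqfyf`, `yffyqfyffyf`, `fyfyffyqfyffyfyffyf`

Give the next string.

yffyffyfyffyqfyffyfyffyffyfyffyf

φ(fyfyffyqfyffyfyffyf) expands symbol-by-symbol to yf f yf f yf yf f yqf yf f yf yf f yf f yf yf f yf; joining the 19 pieces gives the next term.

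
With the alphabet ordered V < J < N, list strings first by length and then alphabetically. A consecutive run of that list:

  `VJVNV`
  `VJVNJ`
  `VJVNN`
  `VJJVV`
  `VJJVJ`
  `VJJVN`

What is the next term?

VJJJV

The successor of VJJVN increments the rightmost position that isn't already N and resets every position after it to V.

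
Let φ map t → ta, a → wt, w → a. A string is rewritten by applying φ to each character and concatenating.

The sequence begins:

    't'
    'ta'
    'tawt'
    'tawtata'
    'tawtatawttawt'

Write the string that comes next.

Rewriting the 13 symbols of tawtatawttawt one by one yields ta wt a ta wt ta wt a ta ta wt a ta; concatenated:

tawtatawttawtatatawtata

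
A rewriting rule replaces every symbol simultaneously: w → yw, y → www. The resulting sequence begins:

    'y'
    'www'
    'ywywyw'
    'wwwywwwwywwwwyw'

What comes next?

Replace each of the 15 characters of wwwywwwwywwwwyw in place — yw yw yw www yw yw yw yw www yw yw yw yw www yw — and concatenate.

ywywywwwwywywywywwwwywywywywwwwyw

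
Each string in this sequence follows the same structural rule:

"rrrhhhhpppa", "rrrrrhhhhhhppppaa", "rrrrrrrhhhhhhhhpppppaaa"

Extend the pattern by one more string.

Reading off run lengths: r runs 3, 5, 7; h runs 4, 6, 8; p runs 3, 4, 5; a runs 1, 2, 3 — each is linear in n, where the shown terms are n = 2, 3, 4.
For the next term, n = 5, so the run lengths are 9, 10, 6, 4.

rrrrrrrrrhhhhhhhhhhppppppaaaa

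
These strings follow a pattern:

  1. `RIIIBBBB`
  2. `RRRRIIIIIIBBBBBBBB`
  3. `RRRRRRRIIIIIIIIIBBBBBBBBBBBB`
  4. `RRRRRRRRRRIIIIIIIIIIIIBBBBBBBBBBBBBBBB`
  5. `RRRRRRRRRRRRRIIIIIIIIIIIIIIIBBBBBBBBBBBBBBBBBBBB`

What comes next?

RRRRRRRRRRRRRRRRIIIIIIIIIIIIIIIIIIBBBBBBBBBBBBBBBBBBBBBBBB

Term n consists of 3n-2 R's, followed by 3n I's, followed by 4n B's (n = 1, 2, …).
At n = 6 the blocks have lengths 16, 18, 24.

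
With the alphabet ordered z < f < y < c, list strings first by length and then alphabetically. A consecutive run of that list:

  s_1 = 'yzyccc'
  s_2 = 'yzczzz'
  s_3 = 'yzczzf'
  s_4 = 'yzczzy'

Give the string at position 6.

yzczfz

Advancing 2 positions from yzczzy through yzczzy → yzczzc reaches term 6.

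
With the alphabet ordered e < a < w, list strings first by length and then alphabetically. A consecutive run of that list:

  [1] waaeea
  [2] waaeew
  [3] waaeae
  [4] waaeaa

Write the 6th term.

Stepping forward 2 times from waaeaa: waaeaa → waaeaw, then the target.

waaewe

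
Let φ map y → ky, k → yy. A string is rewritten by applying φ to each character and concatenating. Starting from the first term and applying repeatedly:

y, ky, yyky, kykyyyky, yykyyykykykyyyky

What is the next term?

kykyyykykykyyykyyykyyykykykyyyky

φ(yykyyykykykyyyky) expands symbol-by-symbol to ky ky yy ky ky ky yy ky yy ky yy ky ky ky yy ky; joining the 16 pieces gives the next term.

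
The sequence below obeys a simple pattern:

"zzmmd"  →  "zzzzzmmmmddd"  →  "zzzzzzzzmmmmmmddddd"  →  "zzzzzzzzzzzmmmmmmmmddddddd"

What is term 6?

Term n consists of 3n-1 z's, followed by 2n m's, followed by 2n-1 d's (n = 1, 2, …).
Setting n = 6 gives 17, 12, 11 characters in each block.

zzzzzzzzzzzzzzzzzmmmmmmmmmmmmddddddddddd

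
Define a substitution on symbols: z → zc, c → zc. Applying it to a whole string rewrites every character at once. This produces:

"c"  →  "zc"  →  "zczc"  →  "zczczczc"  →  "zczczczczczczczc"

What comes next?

zczczczczczczczczczczczczczczczc

Replace each of the 16 characters of zczczczczczczczc in place — zc zc zc zc zc zc zc zc zc zc zc zc zc zc zc zc — and concatenate.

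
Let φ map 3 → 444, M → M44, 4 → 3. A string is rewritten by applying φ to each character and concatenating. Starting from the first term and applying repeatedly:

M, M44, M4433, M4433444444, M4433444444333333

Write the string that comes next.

Replace each of the 17 characters of M4433444444333333 in place — M44 3 3 444 444 3 3 3 3 3 3 444 444 444 444 444 444 — and concatenate.

M4433444444333333444444444444444444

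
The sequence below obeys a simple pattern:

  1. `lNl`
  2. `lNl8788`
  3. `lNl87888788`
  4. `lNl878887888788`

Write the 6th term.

Each term is the previous one with 8788 appended.
From lNl878887888788, 2 further steps: lNl878887888788 → lNl8788878887888788 → (answer).

lNl87888788878887888788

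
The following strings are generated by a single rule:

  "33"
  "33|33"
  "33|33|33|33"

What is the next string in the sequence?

Every step duplicates the string with '|' between the halves.
Doubling 33|33|33|33 with '|' between the halves:

33|33|33|33|33|33|33|33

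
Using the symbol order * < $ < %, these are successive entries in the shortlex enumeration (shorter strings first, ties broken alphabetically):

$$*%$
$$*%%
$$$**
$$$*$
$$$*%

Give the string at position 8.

Stepping forward 3 times from $$$*%: $$$*% → $$$$* → $$$$$, then the target.

$$$$%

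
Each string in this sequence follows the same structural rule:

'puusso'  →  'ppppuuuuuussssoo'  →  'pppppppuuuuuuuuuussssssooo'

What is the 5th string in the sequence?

The n-th term is 3n-2 p's then 4n-2 u's then 2n s's then n o's (n = 1, 2, …).
For term 5, n = 5, so the run lengths are 13, 18, 10, 5.

pppppppppppppuuuuuuuuuuuuuuuuuussssssssssooooo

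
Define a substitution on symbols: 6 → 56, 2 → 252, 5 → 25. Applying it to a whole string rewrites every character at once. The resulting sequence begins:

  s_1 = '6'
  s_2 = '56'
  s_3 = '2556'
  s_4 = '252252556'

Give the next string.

2522525225225252252556

Apply φ to 252252556 symbol by symbol: 2→252, 5→25, 2→252, 2→252, 5→25, 2→252, 5→25, 5→25, 6→56; joined: 252 25 252 252 25 252 25 25 56.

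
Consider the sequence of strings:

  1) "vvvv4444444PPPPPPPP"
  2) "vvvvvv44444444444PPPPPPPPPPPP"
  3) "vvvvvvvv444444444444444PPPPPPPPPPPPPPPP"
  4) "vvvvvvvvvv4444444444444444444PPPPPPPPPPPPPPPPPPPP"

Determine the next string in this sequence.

Each string has the form v^{2n} 4^{4n-1} P^{4n}, where the shown terms are n = 2, 3, 4, 5.
Setting n = 6 gives 12, 23, 24 characters in each block.

vvvvvvvvvvvv44444444444444444444444PPPPPPPPPPPPPPPPPPPPPPPP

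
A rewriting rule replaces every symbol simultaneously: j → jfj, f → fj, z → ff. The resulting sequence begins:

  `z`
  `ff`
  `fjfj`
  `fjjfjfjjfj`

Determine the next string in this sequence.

fjjfjjfjfjjfjfjjfjjfjfjjfj

Apply φ to fjjfjfjjfj symbol by symbol: f→fj, j→jfj, j→jfj, f→fj, j→jfj, f→fj, j→jfj, j→jfj, f→fj, j→jfj; joined: fj jfj jfj fj jfj fj jfj jfj fj jfj.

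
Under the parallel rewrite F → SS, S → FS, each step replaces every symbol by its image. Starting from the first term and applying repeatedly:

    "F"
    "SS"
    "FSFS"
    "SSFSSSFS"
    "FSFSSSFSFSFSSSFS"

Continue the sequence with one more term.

SSFSSSFSFSFSSSFSSSFSSSFSFSFSSSFS

φ(FSFSSSFSFSFSSSFS) expands symbol-by-symbol to SS FS SS FS FS FS SS FS SS FS SS FS FS FS SS FS; joining the 16 pieces gives the next term.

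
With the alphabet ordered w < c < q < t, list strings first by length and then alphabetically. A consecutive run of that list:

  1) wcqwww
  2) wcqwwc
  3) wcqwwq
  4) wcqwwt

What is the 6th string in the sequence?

wcqwcc

Advancing 2 positions from wcqwwt through wcqwwt → wcqwcw reaches term 6.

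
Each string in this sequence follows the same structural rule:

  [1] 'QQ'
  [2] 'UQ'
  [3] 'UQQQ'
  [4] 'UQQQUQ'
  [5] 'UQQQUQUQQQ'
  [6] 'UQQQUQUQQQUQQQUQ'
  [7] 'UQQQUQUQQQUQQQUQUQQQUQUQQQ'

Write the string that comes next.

Each term (from the third on) is the previous term followed by the one before it: term 3 = UQ·QQ = UQQQ.
So term 8 is UQQQUQUQQQUQQQUQUQQQUQUQQQ·UQQQUQUQQQUQQQUQ.

UQQQUQUQQQUQQQUQUQQQUQUQQQUQQQUQUQQQUQQQUQ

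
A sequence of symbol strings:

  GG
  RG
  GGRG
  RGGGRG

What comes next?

GGRGRGGGRG

This is a Fibonacci-style word recurrence s(k) = s(k−2)·s(k−1): e.g. GG·RG = GGRG.
The next term joins GGRG and RGGGRG.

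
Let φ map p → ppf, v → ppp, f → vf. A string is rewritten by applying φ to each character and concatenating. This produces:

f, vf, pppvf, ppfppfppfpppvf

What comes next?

Rewriting the 14 symbols of ppfppfppfpppvf one by one yields ppf ppf vf ppf ppf vf ppf ppf vf ppf ppf ppf ppp vf; concatenated:

ppfppfvfppfppfvfppfppfvfppfppfppfpppvf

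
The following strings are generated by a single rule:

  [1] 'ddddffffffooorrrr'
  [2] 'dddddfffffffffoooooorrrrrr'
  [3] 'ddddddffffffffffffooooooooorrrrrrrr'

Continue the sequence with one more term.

dddddddfffffffffffffffoooooooooooorrrrrrrrrr

Each string has the form d^{n+3} f^{3n+3} o^{3n} r^{2n+2} (n = 1, 2, …).
Setting n = 4 gives 7, 15, 12, 10 characters in each block.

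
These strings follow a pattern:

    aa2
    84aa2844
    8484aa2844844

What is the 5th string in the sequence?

Each term wraps the previous one in 84 on the left and 844 on the right.
From 8484aa2844844, 2 further steps: 8484aa2844844 → 848484aa2844844844 → (answer).

84848484aa2844844844844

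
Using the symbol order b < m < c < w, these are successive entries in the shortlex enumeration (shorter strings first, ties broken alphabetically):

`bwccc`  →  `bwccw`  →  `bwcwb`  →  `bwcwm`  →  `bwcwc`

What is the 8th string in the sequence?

bwwbm

Advancing 3 positions from bwcwc through bwcwc → bwcww → bwwbb reaches term 8.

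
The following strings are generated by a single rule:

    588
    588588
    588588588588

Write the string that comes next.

Every step duplicates the string.
Doubling 588588588588:

588588588588588588588588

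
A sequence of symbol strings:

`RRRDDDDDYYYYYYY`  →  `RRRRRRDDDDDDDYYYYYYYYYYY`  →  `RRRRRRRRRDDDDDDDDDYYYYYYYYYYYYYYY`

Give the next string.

Reading off run lengths: R runs 3, 6, 9; D runs 5, 7, 9; Y runs 7, 11, 15 — each is linear in n (n = 1, 2, …).
For the next term, n = 4, so the run lengths are 12, 11, 19.

RRRRRRRRRRRRDDDDDDDDDDDYYYYYYYYYYYYYYYYYYY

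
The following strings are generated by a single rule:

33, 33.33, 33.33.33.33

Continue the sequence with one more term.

Every step duplicates the string with '.' between the halves.
Doubling 33.33.33.33 with '.' between the halves:

33.33.33.33.33.33.33.33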